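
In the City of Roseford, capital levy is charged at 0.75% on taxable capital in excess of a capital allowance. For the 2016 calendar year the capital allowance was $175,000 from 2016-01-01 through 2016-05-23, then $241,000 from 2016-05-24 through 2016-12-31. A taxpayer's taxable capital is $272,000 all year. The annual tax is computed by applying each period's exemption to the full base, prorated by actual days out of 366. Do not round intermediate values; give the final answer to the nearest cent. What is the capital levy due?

2016-01-01 to 2016-05-23: 144 days, exemption $175,000 → ($272,000 − $175,000) × 0.75% × 144/366 = $286.2295
2016-05-24 to 2016-12-31: 222 days, exemption $241,000 → ($272,000 − $241,000) × 0.75% × 222/366 = $141.0246
Total = $427.2541

$427.25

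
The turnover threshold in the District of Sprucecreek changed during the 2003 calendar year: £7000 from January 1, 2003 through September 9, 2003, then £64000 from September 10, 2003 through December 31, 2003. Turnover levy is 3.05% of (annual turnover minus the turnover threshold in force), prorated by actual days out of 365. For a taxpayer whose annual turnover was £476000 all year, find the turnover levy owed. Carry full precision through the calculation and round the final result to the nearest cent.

£13766.28

January 1 – September 9, 2003: 252 days, exemption £7000 → (£476000 − £7000) × 3.05% × 252/365 = £9875.9836
September 10 – December 31, 2003: 113 days, exemption £64000 → (£476000 − £64000) × 3.05% × 113/365 = £3890.2959
Total = £13766.2795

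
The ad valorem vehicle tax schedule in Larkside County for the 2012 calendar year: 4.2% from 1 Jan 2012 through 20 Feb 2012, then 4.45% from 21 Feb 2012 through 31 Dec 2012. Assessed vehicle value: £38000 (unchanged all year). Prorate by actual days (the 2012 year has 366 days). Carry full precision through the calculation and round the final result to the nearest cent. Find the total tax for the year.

£1677.76

1 Jan – 20 Feb 2012: 51 days at 4.2% → £38000 × 4.2% × 51/366 = £222.3934
21 Feb – 31 Dec 2012: 315 days at 4.45% → £38000 × 4.45% × 315/366 = £1455.3689
Total = £1677.7623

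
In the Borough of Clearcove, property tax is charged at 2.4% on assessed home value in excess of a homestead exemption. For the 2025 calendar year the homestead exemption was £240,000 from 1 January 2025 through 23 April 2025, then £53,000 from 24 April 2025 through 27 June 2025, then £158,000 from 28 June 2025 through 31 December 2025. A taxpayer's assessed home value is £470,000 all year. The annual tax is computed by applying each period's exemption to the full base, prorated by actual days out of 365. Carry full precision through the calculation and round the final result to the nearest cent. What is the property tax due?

1 January – 23 April 2025: 113 days, exemption £240,000 → (£470,000 − £240,000) × 2.4% × 113/365 = £1,708.9315
24 April – 27 June 2025: 65 days, exemption £53,000 → (£470,000 − £53,000) × 2.4% × 65/365 = £1,782.2466
28 June – 31 December 2025: 187 days, exemption £158,000 → (£470,000 − £158,000) × 2.4% × 187/365 = £3,836.3178
Total = £7,327.4959

£7,327.50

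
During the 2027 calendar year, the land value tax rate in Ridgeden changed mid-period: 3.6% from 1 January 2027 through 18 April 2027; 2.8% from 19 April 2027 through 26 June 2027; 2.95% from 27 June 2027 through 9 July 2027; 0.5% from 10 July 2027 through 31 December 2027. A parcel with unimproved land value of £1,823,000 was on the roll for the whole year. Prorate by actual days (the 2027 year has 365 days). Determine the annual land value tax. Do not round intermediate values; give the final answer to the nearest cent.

£35,353.71

1 January – 18 April 2027: 108 days at 3.6% → £1,823,000 × 3.6% × 108/365 = £19,418.6959
19 April – 26 June 2027: 69 days at 2.8% → £1,823,000 × 2.8% × 69/365 = £9,649.4137
27 June – 9 July 2027: 13 days at 2.95% → £1,823,000 × 2.95% × 13/365 = £1,915.3986
10 July – 31 December 2027: 175 days at 0.5% → £1,823,000 × 0.5% × 175/365 = £4,370.2055
Total = £35,353.7137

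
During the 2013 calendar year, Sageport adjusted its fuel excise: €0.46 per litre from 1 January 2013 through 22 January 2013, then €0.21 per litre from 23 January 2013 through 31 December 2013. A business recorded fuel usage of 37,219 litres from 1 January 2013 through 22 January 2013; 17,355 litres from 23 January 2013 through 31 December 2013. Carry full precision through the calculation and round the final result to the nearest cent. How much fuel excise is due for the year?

€20765.29

1 January – 22 January 2013: 37,219 litres at €0.46/litre → €17120.74
23 January – 31 December 2013: 17,355 litres at €0.21/litre → €3644.55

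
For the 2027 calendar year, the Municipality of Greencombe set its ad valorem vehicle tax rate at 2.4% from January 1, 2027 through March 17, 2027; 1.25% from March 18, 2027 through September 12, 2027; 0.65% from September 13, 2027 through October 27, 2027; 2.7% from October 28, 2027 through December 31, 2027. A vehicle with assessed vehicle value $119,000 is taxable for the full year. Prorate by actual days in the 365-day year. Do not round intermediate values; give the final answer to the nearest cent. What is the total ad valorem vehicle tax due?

$1,991.70

January 1 – March 17, 2027: 76 days at 2.4% → $119,000 × 2.4% × 76/365 = $594.6740
March 18 – September 12, 2027: 179 days at 1.25% → $119,000 × 1.25% × 179/365 = $729.4863
September 13 – October 27, 2027: 45 days at 0.65% → $119,000 × 0.65% × 45/365 = $95.3630
October 28 – December 31, 2027: 65 days at 2.7% → $119,000 × 2.7% × 65/365 = $572.1781
Total = $1,991.7014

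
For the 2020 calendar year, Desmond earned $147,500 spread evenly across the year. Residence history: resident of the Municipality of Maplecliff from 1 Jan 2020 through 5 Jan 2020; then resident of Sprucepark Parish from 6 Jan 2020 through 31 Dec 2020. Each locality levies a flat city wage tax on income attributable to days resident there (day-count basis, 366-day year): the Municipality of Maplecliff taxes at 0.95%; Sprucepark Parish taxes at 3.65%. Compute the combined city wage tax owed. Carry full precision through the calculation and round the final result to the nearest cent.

The Municipality of Maplecliff, 1 Jan – 5 Jan 2020: 5 days → $147,500 × 0.95% × 5/366 = $19.1428
Sprucepark Parish, 6 Jan – 31 Dec 2020: 361 days → $147,500 × 3.65% × 361/366 = $5,310.2015
Total = $5,329.3443

$5,329.34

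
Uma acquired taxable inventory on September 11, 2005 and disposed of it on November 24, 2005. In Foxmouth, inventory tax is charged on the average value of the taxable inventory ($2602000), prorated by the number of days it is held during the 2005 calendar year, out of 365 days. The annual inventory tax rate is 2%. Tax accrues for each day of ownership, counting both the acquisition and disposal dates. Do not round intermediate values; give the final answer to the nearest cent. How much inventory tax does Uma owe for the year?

$10693.15

Days held (September 11 – November 24, 2005): 75 out of 365
Tax = $2602000 × 2% × 75/365 = $10693.1507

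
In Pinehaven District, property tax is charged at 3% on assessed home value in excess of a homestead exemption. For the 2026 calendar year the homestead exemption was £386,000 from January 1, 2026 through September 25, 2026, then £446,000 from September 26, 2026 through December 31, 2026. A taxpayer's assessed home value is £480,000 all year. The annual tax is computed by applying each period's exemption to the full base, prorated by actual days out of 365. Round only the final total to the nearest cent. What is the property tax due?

January 1 – September 25, 2026: 268 days, exemption £386,000 → (£480,000 − £386,000) × 3% × 268/365 = £2,070.5753
September 26 – December 31, 2026: 97 days, exemption £446,000 → (£480,000 − £446,000) × 3% × 97/365 = £271.0685
Total = £2,341.6438

£2,341.64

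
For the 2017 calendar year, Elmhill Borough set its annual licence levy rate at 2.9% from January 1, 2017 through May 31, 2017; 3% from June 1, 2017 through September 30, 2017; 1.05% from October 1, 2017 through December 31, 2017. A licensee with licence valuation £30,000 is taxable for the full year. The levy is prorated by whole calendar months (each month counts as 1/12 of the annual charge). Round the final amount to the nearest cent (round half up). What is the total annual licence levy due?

£741.25

January 1 – May 31, 2017: 5 months at 2.9% → £30,000 × 2.9% × 5/12 = £362.5000
June 1 – September 30, 2017: 4 months at 3% → £30,000 × 3% × 4/12 = £300.0000
October 1 – December 31, 2017: 3 months at 1.05% → £30,000 × 1.05% × 3/12 = £78.7500
Total = £741.2500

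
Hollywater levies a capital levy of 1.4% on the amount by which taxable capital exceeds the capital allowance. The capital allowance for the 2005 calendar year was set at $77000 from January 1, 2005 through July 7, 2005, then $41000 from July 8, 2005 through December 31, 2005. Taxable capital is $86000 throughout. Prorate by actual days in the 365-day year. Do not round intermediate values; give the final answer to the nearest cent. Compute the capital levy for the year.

January 1 – July 7, 2005: 188 days, exemption $77000 → ($86000 − $77000) × 1.4% × 188/365 = $64.8986
July 8 – December 31, 2005: 177 days, exemption $41000 → ($86000 − $41000) × 1.4% × 177/365 = $305.5068
Total = $370.4055

$370.41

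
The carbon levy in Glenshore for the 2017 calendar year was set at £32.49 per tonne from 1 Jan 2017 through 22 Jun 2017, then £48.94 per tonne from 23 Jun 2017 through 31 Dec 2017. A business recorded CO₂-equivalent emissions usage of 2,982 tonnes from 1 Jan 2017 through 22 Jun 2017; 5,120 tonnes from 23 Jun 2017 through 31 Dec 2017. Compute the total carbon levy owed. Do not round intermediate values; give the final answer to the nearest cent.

1 Jan – 22 Jun 2017: 2,982 tonnes at £32.49/tonne → £96,885.18
23 Jun – 31 Dec 2017: 5,120 tonnes at £48.94/tonne → £250,572.80

£347,457.98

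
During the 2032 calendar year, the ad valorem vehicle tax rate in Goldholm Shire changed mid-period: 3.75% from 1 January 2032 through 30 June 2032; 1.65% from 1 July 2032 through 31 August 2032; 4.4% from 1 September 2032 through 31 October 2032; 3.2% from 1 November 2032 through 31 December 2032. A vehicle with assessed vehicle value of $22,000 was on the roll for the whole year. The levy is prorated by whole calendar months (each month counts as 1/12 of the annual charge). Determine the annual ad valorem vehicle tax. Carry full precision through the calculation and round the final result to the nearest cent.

1 January – 30 June 2032: 6 months at 3.75% → $22,000 × 3.75% × 6/12 = $412.5000
1 July – 31 August 2032: 2 months at 1.65% → $22,000 × 1.65% × 2/12 = $60.5000
1 September – 31 October 2032: 2 months at 4.4% → $22,000 × 4.4% × 2/12 = $161.3333
1 November – 31 December 2032: 2 months at 3.2% → $22,000 × 3.2% × 2/12 = $117.3333
Total = $751.6667

$751.67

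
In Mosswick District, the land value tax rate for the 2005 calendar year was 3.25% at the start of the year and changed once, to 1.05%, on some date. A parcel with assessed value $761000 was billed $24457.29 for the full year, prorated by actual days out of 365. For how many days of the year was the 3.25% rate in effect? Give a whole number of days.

359 days

Let d = days at the first rate; then 365 − d days at the second rate.
$761000 × [3.25%·d + 1.05%·(365−d)] / 365 = $24457.29
Solving gives d = 359, so the new rate took effect on 26 Dec 2005.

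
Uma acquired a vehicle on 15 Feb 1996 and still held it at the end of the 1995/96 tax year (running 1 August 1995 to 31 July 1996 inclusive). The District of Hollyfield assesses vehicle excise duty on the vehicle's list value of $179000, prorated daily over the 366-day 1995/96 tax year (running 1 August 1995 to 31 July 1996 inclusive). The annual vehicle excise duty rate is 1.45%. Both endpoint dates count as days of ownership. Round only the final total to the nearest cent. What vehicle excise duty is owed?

Days held (15 Feb – 31 Jul 1996): 168 out of 366
Tax = $179000 × 1.45% × 168/366 = $1191.3770

$1191.38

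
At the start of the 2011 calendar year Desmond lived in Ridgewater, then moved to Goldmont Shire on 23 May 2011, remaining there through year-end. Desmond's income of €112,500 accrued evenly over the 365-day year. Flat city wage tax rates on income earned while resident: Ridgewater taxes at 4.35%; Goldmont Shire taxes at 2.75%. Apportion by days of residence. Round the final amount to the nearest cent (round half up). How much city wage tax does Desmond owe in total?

Ridgewater, 1 Jan – 22 May 2011: 142 days → €112,500 × 4.35% × 142/365 = €1,903.8699
Goldmont Shire, 23 May – 31 Dec 2011: 223 days → €112,500 × 2.75% × 223/365 = €1,890.1541
Total = €3,794.0240

€3,794.02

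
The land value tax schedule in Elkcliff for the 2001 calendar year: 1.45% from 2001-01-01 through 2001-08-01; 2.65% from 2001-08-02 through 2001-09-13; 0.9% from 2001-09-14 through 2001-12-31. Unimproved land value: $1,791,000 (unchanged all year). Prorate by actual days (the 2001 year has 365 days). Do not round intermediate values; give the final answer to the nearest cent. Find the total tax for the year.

$25,559.78

2001-01-01 to 2001-08-01: 213 days at 1.45% → $1,791,000 × 1.45% × 213/365 = $15,154.8041
2001-08-02 to 2001-09-13: 43 days at 2.65% → $1,791,000 × 2.65% × 43/365 = $5,591.3548
2001-09-14 to 2001-12-31: 109 days at 0.9% → $1,791,000 × 0.9% × 109/365 = $4,813.6192
Total = $25,559.7781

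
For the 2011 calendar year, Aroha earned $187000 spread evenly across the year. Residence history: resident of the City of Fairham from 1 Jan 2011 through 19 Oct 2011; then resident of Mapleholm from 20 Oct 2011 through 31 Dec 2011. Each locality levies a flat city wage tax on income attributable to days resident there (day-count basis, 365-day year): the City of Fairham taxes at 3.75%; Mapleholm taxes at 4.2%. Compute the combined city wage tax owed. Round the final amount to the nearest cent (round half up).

The City of Fairham, 1 Jan – 19 Oct 2011: 292 days → $187000 × 3.75% × 292/365 = $5610.0000
Mapleholm, 20 Oct – 31 Dec 2011: 73 days → $187000 × 4.2% × 73/365 = $1570.8000
Total = $7180.8000

$7180.80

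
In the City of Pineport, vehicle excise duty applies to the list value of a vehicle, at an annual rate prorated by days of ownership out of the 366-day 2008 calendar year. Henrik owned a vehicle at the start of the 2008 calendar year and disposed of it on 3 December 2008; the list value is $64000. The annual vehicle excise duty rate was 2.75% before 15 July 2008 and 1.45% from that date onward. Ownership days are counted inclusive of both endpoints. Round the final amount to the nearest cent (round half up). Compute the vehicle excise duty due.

1 January – 14 July 2008: 196 days at 2.75% → $64000 × 2.75% × 196/366 = $942.5137
15 July – 3 December 2008: 142 days at 1.45% → $64000 × 1.45% × 142/366 = $360.0437
Total = $1302.5574

$1302.56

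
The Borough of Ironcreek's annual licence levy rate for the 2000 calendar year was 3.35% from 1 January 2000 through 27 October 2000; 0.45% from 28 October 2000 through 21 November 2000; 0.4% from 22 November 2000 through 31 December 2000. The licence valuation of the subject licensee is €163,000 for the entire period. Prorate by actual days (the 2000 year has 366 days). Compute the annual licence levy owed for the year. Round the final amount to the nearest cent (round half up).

€4,612.10

1 January – 27 October 2000: 301 days at 3.35% → €163,000 × 3.35% × 301/366 = €4,490.7391
28 October – 21 November 2000: 25 days at 0.45% → €163,000 × 0.45% × 25/366 = €50.1025
22 November – 31 December 2000: 40 days at 0.4% → €163,000 × 0.4% × 40/366 = €71.2568
Total = €4,612.0984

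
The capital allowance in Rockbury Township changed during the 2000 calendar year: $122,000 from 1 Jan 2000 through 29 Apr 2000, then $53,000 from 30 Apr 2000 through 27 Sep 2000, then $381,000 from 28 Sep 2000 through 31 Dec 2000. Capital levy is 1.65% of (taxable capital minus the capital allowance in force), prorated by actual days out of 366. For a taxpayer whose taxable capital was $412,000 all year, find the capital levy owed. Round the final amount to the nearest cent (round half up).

$4,145.47

1 Jan – 29 Apr 2000: 120 days, exemption $122,000 → ($412,000 − $122,000) × 1.65% × 120/366 = $1,568.8525
30 Apr – 27 Sep 2000: 151 days, exemption $53,000 → ($412,000 − $53,000) × 1.65% × 151/366 = $2,443.8484
28 Sep – 31 Dec 2000: 95 days, exemption $381,000 → ($412,000 − $381,000) × 1.65% × 95/366 = $132.7664
Total = $4,145.4672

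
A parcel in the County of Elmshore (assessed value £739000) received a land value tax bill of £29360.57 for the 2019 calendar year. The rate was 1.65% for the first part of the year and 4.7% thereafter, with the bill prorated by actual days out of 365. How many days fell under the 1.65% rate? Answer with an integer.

87 days

Let d = days at the first rate; then 365 − d days at the second rate.
£739000 × [1.65%·d + 4.7%·(365−d)] / 365 = £29360.57
Solving gives d = 87, so the new rate took effect on 29 Mar 2019.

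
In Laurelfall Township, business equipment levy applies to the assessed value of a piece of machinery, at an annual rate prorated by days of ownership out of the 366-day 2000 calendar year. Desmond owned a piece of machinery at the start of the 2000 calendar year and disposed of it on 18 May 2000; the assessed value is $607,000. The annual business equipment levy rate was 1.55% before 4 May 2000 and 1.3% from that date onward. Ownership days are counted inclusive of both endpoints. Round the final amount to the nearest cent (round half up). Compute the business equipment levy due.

$3,510.98

1 Jan – 3 May 2000: 124 days at 1.55% → $607,000 × 1.55% × 124/366 = $3,187.5792
4 May – 18 May 2000: 15 days at 1.3% → $607,000 × 1.3% × 15/366 = $323.4016
Total = $3,510.9809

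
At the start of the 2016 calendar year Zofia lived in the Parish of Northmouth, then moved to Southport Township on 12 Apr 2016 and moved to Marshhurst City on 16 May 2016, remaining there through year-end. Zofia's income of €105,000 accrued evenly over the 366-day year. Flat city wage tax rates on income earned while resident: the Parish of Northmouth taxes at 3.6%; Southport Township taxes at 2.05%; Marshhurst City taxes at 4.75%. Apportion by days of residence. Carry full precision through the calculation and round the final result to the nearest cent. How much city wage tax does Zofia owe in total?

The Parish of Northmouth, 1 Jan – 11 Apr 2016: 102 days → €105,000 × 3.6% × 102/366 = €1,053.4426
Southport Township, 12 Apr – 15 May 2016: 34 days → €105,000 × 2.05% × 34/366 = €199.9590
Marshhurst City, 16 May – 31 Dec 2016: 230 days → €105,000 × 4.75% × 230/366 = €3,134.2213
Total = €4,387.6230

€4,387.62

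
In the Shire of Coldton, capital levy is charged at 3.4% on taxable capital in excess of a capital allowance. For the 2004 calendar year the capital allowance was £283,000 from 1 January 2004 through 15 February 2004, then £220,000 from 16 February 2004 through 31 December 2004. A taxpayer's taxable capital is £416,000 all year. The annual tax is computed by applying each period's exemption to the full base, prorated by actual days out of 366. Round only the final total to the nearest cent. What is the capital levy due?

£6,394.79

1 January – 15 February 2004: 46 days, exemption £283,000 → (£416,000 − £283,000) × 3.4% × 46/366 = £568.3388
16 February – 31 December 2004: 320 days, exemption £220,000 → (£416,000 − £220,000) × 3.4% × 320/366 = £5,826.4481
Total = £6,394.7869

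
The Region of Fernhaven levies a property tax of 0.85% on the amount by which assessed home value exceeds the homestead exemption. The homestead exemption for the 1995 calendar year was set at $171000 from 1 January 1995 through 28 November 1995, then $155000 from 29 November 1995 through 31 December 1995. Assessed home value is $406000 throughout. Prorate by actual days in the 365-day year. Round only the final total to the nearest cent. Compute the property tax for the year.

1 January – 28 November 1995: 332 days, exemption $171000 → ($406000 − $171000) × 0.85% × 332/365 = $1816.9041
29 November – 31 December 1995: 33 days, exemption $155000 → ($406000 − $155000) × 0.85% × 33/365 = $192.8918
Total = $2009.7959

$2009.80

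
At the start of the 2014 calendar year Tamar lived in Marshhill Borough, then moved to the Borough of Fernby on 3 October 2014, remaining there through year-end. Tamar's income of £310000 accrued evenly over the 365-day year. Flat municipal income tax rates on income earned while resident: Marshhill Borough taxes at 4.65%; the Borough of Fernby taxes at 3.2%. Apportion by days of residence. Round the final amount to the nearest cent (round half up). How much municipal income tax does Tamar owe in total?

Marshhill Borough, 1 January – 2 October 2014: 275 days → £310000 × 4.65% × 275/365 = £10860.6164
The Borough of Fernby, 3 October – 31 December 2014: 90 days → £310000 × 3.2% × 90/365 = £2446.0274
Total = £13306.6438

£13306.64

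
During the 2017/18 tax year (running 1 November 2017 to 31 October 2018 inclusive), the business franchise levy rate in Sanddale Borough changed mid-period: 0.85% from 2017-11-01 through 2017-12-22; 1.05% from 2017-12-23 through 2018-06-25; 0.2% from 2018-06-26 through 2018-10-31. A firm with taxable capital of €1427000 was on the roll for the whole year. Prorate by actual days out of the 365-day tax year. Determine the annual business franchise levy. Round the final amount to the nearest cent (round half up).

2017-11-01 to 2017-12-22: 52 days at 0.85% → €1427000 × 0.85% × 52/365 = €1728.0384
2017-12-23 to 2018-06-25: 185 days at 1.05% → €1427000 × 1.05% × 185/365 = €7594.3767
2018-06-26 to 2018-10-31: 128 days at 0.2% → €1427000 × 0.2% × 128/365 = €1000.8548
Total = €10323.2699

€10323.27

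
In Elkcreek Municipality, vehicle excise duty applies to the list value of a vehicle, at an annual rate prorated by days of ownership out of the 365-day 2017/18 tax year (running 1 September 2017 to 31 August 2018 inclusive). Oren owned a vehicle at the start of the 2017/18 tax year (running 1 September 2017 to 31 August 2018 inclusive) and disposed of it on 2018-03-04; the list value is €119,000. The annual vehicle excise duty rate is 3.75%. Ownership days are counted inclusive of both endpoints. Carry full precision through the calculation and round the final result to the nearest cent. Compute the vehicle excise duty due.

€2,261.82

Days held (2017-09-01 to 2018-03-04): 185 out of 365
Tax = €119,000 × 3.75% × 185/365 = €2,261.8151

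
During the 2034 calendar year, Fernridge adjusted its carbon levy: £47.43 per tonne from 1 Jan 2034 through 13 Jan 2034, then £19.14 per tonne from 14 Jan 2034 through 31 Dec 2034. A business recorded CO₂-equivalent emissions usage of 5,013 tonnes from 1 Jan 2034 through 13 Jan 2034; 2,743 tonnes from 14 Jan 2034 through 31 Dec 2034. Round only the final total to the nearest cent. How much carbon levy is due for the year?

£290,267.61

1 Jan – 13 Jan 2034: 5,013 tonnes at £47.43/tonne → £237,766.59
14 Jan – 31 Dec 2034: 2,743 tonnes at £19.14/tonne → £52,501.02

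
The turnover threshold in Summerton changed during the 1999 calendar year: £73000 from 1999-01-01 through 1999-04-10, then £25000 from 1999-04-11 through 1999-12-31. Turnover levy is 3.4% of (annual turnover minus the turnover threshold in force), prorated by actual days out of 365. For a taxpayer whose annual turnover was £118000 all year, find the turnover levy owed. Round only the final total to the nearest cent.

1999-01-01 to 1999-04-10: 100 days, exemption £73000 → (£118000 − £73000) × 3.4% × 100/365 = £419.1781
1999-04-11 to 1999-12-31: 265 days, exemption £25000 → (£118000 − £25000) × 3.4% × 265/365 = £2295.6986
Total = £2714.8767

£2714.88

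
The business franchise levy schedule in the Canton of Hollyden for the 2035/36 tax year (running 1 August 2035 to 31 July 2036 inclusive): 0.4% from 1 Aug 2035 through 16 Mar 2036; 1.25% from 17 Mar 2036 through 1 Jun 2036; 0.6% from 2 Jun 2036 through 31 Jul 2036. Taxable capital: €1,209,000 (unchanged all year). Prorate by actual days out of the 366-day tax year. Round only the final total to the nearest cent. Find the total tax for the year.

€7,394.39

1 Aug 2035 – 16 Mar 2036: 229 days at 0.4% → €1,209,000 × 0.4% × 229/366 = €3,025.8033
17 Mar – 1 Jun 2036: 77 days at 1.25% → €1,209,000 × 1.25% × 77/366 = €3,179.4057
2 Jun – 31 Jul 2036: 60 days at 0.6% → €1,209,000 × 0.6% × 60/366 = €1,189.1803
Total = €7,394.3893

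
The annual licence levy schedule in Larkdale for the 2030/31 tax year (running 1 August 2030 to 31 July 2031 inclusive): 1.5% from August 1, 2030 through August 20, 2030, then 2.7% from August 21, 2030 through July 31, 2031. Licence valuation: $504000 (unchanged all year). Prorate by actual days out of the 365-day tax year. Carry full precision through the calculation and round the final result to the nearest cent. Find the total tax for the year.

August 1 – August 20, 2030: 20 days at 1.5% → $504000 × 1.5% × 20/365 = $414.2466
August 21, 2030 – July 31, 2031: 345 days at 2.7% → $504000 × 2.7% × 345/365 = $12862.3562
Total = $13276.6027

$13276.60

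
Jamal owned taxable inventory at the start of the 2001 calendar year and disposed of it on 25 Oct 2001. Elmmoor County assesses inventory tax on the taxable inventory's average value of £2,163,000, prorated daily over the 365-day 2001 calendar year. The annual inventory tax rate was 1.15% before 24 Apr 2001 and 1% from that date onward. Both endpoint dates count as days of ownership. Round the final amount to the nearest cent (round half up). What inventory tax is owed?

1 Jan – 23 Apr 2001: 113 days at 1.15% → £2,163,000 × 1.15% × 113/365 = £7,700.8726
24 Apr – 25 Oct 2001: 185 days at 1% → £2,163,000 × 1% × 185/365 = £10,963.1507
Total = £18,664.0233

£18,664.02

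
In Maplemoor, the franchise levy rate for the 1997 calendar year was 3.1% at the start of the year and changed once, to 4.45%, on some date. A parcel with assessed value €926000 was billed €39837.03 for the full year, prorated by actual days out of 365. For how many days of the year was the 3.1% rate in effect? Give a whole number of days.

Let d = days at the first rate; then 365 − d days at the second rate.
€926000 × [3.1%·d + 4.45%·(365−d)] / 365 = €39837.03
Solving gives d = 40, so the new rate took effect on February 10, 1997.

40 days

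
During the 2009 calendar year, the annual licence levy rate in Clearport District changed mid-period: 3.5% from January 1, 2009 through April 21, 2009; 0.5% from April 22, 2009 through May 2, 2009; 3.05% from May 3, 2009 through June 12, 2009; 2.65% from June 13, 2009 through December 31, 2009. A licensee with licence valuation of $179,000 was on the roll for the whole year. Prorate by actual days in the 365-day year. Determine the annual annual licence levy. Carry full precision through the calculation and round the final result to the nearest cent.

January 1 – April 21, 2009: 111 days at 3.5% → $179,000 × 3.5% × 111/365 = $1,905.2466
April 22 – May 2, 2009: 11 days at 0.5% → $179,000 × 0.5% × 11/365 = $26.9726
May 3 – June 12, 2009: 41 days at 3.05% → $179,000 × 3.05% × 41/365 = $613.2589
June 13 – December 31, 2009: 202 days at 2.65% → $179,000 × 2.65% × 202/365 = $2,625.1699
Total = $5,170.6479

$5,170.65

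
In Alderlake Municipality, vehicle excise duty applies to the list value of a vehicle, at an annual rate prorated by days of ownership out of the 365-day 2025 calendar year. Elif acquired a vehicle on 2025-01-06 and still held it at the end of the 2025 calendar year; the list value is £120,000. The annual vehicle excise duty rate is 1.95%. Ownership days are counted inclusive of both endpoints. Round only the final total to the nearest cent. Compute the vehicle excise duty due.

£2,307.95

Days held (2025-01-06 to 2025-12-31): 360 out of 365
Tax = £120,000 × 1.95% × 360/365 = £2,307.9452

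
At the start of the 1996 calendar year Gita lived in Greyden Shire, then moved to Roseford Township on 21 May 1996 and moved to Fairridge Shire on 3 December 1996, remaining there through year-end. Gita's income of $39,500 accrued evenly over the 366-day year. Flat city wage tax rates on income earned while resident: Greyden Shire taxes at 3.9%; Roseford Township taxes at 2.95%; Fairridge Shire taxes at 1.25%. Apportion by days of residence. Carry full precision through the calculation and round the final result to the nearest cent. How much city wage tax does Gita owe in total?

$1,256.61

Greyden Shire, 1 January – 20 May 1996: 141 days → $39,500 × 3.9% × 141/366 = $593.4713
Roseford Township, 21 May – 2 December 1996: 196 days → $39,500 × 2.95% × 196/366 = $624.0137
Fairridge Shire, 3 December – 31 December 1996: 29 days → $39,500 × 1.25% × 29/366 = $39.1223
Total = $1,256.6072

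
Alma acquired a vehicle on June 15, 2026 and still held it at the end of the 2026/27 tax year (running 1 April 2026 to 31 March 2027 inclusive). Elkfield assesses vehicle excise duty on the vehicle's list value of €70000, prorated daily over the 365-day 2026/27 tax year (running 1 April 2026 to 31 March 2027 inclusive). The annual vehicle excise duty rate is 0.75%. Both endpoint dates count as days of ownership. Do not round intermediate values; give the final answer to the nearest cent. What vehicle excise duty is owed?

€417.12

Days held (June 15, 2026 – March 31, 2027): 290 out of 365
Tax = €70000 × 0.75% × 290/365 = €417.1233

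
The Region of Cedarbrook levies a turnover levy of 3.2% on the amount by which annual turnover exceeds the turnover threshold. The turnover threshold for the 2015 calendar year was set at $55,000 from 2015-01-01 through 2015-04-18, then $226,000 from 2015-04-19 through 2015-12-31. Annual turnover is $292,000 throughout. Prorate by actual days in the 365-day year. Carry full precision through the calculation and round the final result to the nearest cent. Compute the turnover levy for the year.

$3,731.11

2015-01-01 to 2015-04-18: 108 days, exemption $55,000 → ($292,000 − $55,000) × 3.2% × 108/365 = $2,244.0329
2015-04-19 to 2015-12-31: 257 days, exemption $226,000 → ($292,000 − $226,000) × 3.2% × 257/365 = $1,487.0795
Total = $3,731.1123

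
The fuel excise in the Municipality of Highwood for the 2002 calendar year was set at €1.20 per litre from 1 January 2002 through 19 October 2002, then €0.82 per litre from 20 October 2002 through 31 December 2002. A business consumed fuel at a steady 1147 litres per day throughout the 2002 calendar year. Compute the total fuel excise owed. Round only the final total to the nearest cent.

€470,568.22

1 January – 19 October 2002: 292 days × 1147 litres/day = 334,924 litres at €1.20/litre → €401,908.80
20 October – 31 December 2002: 73 days × 1147 litres/day = 83,731 litres at €0.82/litre → €68,659.42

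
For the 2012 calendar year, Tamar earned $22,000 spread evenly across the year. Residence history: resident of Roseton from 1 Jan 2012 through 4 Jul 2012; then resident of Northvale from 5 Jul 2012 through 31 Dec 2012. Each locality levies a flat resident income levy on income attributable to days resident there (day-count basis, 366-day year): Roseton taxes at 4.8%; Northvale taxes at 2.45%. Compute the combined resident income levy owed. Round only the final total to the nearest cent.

$801.74

Roseton, 1 Jan – 4 Jul 2012: 186 days → $22,000 × 4.8% × 186/366 = $536.6557
Northvale, 5 Jul – 31 Dec 2012: 180 days → $22,000 × 2.45% × 180/366 = $265.0820
Total = $801.7377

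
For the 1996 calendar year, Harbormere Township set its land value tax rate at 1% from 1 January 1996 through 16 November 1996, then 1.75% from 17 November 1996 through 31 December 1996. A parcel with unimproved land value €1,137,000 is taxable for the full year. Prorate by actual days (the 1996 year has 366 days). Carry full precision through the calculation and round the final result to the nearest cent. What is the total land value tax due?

€12,418.46

1 January – 16 November 1996: 321 days at 1% → €1,137,000 × 1% × 321/366 = €9,972.0492
17 November – 31 December 1996: 45 days at 1.75% → €1,137,000 × 1.75% × 45/366 = €2,446.4139
Total = €12,418.4631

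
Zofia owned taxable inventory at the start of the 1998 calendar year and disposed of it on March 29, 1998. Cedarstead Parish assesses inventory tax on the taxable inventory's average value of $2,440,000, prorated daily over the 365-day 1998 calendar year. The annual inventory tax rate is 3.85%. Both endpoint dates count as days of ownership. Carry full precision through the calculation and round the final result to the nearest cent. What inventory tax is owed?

Days held (January 1 – March 29, 1998): 88 out of 365
Tax = $2,440,000 × 3.85% × 88/365 = $22,648.5479

$22,648.55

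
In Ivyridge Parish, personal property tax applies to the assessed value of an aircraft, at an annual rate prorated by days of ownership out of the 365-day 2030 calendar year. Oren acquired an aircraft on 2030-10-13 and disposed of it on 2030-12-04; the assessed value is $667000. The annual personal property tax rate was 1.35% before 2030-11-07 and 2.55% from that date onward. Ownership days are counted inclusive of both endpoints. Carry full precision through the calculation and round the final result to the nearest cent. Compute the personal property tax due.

2030-10-13 to 2030-11-06: 25 days at 1.35% → $667000 × 1.35% × 25/365 = $616.7466
2030-11-07 to 2030-12-04: 28 days at 2.55% → $667000 × 2.55% × 28/365 = $1304.7616
Total = $1921.5082

$1921.51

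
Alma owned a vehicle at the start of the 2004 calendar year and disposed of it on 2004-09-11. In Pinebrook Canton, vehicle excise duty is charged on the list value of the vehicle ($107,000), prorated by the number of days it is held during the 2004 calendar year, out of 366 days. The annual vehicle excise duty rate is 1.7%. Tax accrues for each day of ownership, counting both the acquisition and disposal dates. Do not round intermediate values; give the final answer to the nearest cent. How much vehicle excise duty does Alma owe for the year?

Days held (2004-01-01 to 2004-09-11): 255 out of 366
Tax = $107,000 × 1.7% × 255/366 = $1,267.3361

$1,267.34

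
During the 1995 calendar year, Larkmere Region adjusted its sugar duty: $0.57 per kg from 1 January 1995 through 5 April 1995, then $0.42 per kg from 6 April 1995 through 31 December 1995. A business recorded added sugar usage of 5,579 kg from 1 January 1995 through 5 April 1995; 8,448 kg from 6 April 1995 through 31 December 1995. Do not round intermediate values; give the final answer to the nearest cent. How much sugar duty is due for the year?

1 January – 5 April 1995: 5,579 kg at $0.57/kg → $3,180.03
6 April – 31 December 1995: 8,448 kg at $0.42/kg → $3,548.16

$6,728.19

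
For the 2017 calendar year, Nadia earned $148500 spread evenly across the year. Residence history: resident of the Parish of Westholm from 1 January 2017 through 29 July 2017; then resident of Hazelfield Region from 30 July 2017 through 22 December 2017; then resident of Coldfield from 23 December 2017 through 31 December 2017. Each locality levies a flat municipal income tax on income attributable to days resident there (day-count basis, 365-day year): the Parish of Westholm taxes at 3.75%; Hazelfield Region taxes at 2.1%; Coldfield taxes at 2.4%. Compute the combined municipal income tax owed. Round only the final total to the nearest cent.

The Parish of Westholm, 1 January – 29 July 2017: 210 days → $148500 × 3.75% × 210/365 = $3203.9384
Hazelfield Region, 30 July – 22 December 2017: 146 days → $148500 × 2.1% × 146/365 = $1247.4000
Coldfield, 23 December – 31 December 2017: 9 days → $148500 × 2.4% × 9/365 = $87.8795
Total = $4539.2178

$4539.22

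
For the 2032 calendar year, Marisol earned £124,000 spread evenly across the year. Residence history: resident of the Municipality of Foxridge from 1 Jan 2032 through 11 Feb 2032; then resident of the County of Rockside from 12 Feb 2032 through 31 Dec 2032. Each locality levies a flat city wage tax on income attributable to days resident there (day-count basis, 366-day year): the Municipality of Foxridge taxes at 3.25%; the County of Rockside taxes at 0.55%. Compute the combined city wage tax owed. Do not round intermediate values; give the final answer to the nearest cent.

The Municipality of Foxridge, 1 Jan – 11 Feb 2032: 42 days → £124,000 × 3.25% × 42/366 = £462.4590
The County of Rockside, 12 Feb – 31 Dec 2032: 324 days → £124,000 × 0.55% × 324/366 = £603.7377
Total = £1,066.1967

£1,066.20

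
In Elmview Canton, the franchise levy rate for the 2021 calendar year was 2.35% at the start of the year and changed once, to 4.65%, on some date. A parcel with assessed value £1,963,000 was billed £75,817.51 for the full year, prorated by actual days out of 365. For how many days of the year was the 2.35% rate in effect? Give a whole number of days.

Let d = days at the first rate; then 365 − d days at the second rate.
£1,963,000 × [2.35%·d + 4.65%·(365−d)] / 365 = £75,817.51
Solving gives d = 125, so the new rate took effect on 6 May 2021.

125 days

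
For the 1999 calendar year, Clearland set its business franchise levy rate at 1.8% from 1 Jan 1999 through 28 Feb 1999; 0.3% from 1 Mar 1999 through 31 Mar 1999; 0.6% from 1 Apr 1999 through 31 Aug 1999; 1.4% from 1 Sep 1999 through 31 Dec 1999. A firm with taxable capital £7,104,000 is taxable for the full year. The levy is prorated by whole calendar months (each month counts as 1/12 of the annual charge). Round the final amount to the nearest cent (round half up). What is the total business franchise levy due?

£74,000.00

1 Jan – 28 Feb 1999: 2 months at 1.8% → £7,104,000 × 1.8% × 2/12 = £21,312.0000
1 Mar – 31 Mar 1999: 1 month at 0.3% → £7,104,000 × 0.3% × 1/12 = £1,776.0000
1 Apr – 31 Aug 1999: 5 months at 0.6% → £7,104,000 × 0.6% × 5/12 = £17,760.0000
1 Sep – 31 Dec 1999: 4 months at 1.4% → £7,104,000 × 1.4% × 4/12 = £33,152.0000
Total = £74,000.0000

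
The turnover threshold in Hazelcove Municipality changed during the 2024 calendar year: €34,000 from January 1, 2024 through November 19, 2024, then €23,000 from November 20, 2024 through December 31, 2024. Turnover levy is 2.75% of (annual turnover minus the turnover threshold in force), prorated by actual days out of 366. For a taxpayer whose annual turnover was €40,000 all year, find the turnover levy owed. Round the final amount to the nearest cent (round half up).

€199.71

January 1 – November 19, 2024: 324 days, exemption €34,000 → (€40,000 − €34,000) × 2.75% × 324/366 = €146.0656
November 20 – December 31, 2024: 42 days, exemption €23,000 → (€40,000 − €23,000) × 2.75% × 42/366 = €53.6475
Total = €199.7131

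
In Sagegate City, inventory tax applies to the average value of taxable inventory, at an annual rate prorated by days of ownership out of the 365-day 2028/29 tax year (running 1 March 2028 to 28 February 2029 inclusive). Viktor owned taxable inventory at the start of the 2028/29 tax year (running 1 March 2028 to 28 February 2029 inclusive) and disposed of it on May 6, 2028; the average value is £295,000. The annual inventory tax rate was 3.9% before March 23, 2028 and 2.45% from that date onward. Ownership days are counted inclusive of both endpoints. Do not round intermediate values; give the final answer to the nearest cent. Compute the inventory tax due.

March 1 – March 22, 2028: 22 days at 3.9% → £295,000 × 3.9% × 22/365 = £693.4521
March 23 – May 6, 2028: 45 days at 2.45% → £295,000 × 2.45% × 45/365 = £891.0616
Total = £1,584.5137

£1,584.51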